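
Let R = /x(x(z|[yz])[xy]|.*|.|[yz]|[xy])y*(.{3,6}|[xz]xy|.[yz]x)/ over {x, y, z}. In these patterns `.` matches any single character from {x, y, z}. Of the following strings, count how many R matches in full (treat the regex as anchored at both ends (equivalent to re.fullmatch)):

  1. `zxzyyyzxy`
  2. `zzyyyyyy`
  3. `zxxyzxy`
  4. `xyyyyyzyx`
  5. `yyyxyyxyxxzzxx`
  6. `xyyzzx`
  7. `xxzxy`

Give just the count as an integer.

1 → no match — must start with `x`
2 → no match — must start with `x`
3 → no match — must start with `x`
4 → match
5 → no match — must start with `x`
6 → match
7 → match
Total matched: 3

3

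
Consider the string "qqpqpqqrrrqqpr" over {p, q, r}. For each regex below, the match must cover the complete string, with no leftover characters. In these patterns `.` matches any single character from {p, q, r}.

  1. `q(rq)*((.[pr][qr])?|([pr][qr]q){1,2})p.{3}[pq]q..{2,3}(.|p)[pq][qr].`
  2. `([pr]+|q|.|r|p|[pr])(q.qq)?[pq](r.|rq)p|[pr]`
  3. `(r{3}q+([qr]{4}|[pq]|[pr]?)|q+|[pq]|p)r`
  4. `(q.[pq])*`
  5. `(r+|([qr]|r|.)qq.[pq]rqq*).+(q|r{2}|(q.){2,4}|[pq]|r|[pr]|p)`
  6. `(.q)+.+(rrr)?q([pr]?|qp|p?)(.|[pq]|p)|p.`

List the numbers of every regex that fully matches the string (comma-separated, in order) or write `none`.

6

1 → no match
2 → no match
3 → no match
4 → no match
5 → no match
6 → match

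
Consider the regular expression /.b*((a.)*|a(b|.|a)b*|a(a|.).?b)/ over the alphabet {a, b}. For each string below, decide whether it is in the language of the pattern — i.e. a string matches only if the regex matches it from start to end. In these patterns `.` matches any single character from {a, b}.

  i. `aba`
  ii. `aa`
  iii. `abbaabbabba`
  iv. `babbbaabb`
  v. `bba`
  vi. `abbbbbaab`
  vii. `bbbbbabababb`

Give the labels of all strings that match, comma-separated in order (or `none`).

vi

i → no match
ii → no match
iii → no match
iv → no match
v → no match
vi → match
vii → no match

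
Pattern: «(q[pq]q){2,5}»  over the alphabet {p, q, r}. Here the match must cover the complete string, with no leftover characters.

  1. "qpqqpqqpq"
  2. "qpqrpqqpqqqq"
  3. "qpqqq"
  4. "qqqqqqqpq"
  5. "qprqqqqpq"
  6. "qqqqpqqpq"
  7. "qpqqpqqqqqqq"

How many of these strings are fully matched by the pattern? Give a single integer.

4

1 → match
2 → no match
3 → no match
4 → match
5 → no match
6 → match
7 → match
Total matched: 4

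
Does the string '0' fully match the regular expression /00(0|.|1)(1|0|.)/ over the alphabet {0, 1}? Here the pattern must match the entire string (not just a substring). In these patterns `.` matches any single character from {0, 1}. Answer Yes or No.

Every match must start with '00', but '0' does not.

No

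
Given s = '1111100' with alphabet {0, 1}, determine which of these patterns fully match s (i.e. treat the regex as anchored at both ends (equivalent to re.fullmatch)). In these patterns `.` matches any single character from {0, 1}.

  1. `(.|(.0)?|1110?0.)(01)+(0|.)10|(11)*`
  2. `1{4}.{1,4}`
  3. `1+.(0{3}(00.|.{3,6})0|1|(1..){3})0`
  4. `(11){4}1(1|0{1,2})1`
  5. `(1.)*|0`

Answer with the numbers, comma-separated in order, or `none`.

2

1 → no match
2 → match
3 → no match
4 → no match — must end with '1'
5 → no match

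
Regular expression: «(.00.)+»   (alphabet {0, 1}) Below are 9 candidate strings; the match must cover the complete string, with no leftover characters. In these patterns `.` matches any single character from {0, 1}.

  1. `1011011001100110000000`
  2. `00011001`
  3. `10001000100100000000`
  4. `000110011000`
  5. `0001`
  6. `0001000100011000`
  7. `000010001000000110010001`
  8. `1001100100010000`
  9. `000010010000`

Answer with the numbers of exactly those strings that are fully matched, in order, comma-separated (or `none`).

2, 3, 4, 5, 6, 7, 8, 9

1 → no match
2 → match
3 → match
4 → match
5 → match
6 → match
7 → match
8 → match
9 → match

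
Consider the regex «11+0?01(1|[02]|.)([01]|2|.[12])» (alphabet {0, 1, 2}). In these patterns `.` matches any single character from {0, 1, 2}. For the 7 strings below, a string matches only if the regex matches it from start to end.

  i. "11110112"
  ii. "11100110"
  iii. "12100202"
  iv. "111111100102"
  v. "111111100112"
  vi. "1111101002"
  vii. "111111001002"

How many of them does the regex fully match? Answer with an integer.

i → match
ii → match
iii → no match — must start with "11"
iv → match
v → match
vi → match
vii → match
Total matched: 6

6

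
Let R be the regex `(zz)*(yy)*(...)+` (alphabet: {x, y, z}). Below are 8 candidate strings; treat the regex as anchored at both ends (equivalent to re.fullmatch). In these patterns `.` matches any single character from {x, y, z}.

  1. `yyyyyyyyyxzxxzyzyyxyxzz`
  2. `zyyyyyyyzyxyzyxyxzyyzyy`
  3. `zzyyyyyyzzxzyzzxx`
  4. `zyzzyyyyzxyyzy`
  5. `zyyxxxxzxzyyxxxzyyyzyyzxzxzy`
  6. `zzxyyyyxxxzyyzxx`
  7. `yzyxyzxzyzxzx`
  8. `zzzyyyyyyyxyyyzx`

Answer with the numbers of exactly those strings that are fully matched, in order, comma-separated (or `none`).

1 → match
2 → no match
3 → match
4 → no match
5 → no match
6 → no match
7 → no match
8 → no match

1, 3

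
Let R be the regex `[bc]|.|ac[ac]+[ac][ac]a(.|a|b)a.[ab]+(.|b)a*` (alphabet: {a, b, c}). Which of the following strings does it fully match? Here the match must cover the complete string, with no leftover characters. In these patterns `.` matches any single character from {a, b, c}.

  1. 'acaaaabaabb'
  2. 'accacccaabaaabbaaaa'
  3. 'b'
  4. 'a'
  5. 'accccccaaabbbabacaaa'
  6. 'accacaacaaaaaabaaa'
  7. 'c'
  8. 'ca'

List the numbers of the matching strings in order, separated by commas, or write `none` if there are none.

1. 'acaaaabaabb' → match
2 → match
3. 'b' → match
4. 'a' → match
5 → match
6 → match
7. 'c' → match
8. 'ca' → no match

1, 2, 3, 4, 5, 6, 7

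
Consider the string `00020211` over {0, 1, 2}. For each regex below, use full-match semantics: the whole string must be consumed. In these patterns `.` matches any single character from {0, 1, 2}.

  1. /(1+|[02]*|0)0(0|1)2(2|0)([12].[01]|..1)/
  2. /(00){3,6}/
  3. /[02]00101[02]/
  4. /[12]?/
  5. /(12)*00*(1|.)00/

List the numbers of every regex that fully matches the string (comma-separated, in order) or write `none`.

1 → match
2 → no match — must end with `00`
3 → no match
4 → no match
5 → no match — must end with `00`

1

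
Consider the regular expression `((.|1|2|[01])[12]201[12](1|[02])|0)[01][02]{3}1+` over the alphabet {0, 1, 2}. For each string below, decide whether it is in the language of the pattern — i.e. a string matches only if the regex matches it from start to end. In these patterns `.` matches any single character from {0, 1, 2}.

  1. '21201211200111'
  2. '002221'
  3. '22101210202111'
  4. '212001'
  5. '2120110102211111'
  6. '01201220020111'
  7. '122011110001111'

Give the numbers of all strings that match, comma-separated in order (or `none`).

1, 2, 5, 6, 7

1 → match
2 → match
3 → no match
4 → no match
5 → match
6 → match
7 → match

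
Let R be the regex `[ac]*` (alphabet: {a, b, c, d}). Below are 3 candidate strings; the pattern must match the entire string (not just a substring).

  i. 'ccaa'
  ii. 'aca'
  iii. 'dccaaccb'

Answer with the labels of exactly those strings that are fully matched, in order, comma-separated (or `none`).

i, ii

i. 'ccaa' → match
ii. 'aca' → match
iii. 'dccaaccb' → no match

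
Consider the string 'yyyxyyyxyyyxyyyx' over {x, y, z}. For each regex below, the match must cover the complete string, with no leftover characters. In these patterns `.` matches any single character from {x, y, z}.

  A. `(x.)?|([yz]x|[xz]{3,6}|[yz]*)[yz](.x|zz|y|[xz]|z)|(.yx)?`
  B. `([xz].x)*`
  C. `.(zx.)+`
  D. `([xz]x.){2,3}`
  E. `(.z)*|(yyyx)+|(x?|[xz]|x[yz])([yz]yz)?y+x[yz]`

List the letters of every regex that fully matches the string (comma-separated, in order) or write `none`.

E

A → no match
B → no match
C → no match
D → no match
E → match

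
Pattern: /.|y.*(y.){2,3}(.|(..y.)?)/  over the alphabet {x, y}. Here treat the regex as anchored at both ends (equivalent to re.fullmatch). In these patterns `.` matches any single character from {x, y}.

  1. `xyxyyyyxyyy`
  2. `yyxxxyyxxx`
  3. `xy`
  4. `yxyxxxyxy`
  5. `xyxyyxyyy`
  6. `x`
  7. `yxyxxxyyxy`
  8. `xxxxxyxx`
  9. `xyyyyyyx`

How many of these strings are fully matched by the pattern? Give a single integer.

1 → no match
2 → no match
3 → no match
4 → no match
5 → no match
6 → match
7 → no match
8 → no match
9 → no match
Total matched: 1

1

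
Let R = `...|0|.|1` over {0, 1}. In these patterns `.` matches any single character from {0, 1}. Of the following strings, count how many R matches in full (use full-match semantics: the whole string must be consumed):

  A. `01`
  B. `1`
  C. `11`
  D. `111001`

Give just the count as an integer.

A → no match
B → match
C → no match
D → no match
Total matched: 1

1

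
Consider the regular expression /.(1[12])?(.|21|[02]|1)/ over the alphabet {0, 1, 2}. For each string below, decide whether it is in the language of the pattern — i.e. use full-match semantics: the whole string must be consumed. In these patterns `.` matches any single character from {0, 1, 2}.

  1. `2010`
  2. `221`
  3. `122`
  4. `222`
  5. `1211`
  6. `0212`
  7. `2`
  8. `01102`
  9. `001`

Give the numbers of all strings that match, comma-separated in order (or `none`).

1 → no match
2 → match
3 → no match
4 → no match
5 → no match
6 → no match
7 → no match
8 → no match
9 → no match

2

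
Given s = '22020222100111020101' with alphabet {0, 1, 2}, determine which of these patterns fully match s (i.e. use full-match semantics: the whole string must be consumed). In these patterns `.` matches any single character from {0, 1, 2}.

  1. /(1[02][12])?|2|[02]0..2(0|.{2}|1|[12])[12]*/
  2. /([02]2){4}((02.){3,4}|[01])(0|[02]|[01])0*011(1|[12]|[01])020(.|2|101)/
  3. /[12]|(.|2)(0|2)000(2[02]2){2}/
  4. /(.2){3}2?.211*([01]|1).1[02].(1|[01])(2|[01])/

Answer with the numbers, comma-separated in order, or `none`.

2

1 → no match
2 → match
3 → no match
4 → no match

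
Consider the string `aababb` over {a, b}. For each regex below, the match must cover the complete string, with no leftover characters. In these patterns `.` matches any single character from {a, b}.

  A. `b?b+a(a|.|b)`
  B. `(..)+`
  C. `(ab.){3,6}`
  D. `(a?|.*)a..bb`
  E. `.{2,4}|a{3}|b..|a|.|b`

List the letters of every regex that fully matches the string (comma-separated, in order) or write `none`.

B, D

A → no match
B → match
C → no match — must start with `ab`
D → match
E → no match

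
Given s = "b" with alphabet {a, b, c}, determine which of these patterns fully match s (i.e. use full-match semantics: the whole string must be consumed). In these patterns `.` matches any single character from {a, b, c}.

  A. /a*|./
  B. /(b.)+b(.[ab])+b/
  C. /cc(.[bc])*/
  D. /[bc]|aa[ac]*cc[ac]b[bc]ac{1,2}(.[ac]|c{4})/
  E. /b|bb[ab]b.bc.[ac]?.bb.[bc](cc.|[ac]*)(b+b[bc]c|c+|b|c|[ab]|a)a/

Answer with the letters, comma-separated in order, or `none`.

A → match
B → no match
C → no match — must start with "cc"
D → match
E → match

A, D, E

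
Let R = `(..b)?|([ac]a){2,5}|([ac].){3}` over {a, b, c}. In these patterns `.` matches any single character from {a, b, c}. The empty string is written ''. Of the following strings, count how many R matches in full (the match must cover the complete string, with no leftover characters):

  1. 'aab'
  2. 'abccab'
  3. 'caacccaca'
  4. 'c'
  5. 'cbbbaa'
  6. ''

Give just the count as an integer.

1. 'aab' → match
2. 'abccab' → match
3. 'caacccaca' → no match
4. 'c' → no match
5. 'cbbbaa' → no match
6. '' → match
Total matched: 3

3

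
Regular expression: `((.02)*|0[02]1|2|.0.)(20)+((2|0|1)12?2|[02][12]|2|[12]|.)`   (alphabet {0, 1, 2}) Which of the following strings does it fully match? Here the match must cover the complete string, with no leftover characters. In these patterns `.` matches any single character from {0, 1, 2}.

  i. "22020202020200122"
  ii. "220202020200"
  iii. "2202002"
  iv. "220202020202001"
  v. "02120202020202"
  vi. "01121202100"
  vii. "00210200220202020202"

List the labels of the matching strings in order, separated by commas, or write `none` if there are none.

i → match
ii. "220202020200" → match
iii. "2202002" → match
iv → match
v → match
vi. "01121202100" → no match
vii → match

i, ii, iii, iv, v, vii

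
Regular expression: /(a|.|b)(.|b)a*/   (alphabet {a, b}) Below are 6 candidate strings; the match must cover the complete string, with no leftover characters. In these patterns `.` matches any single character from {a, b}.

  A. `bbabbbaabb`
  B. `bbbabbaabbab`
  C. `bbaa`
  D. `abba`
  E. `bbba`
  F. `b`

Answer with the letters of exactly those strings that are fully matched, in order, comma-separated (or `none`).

C

A → no match
B → no match
C → match
D → no match
E → no match
F → no match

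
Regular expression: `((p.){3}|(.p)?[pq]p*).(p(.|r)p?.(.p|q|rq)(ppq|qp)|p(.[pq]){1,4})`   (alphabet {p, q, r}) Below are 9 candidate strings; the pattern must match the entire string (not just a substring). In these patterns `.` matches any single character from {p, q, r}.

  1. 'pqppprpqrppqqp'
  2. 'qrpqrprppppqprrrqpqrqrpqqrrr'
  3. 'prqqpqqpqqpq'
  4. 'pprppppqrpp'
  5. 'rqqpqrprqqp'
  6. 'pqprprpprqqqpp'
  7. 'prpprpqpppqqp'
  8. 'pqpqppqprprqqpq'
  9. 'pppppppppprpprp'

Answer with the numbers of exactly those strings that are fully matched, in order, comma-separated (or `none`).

1 → no match
2 → no match
3 → no match
4 → no match
5 → no match
6 → match
7 → no match
8 → no match
9 → no match

6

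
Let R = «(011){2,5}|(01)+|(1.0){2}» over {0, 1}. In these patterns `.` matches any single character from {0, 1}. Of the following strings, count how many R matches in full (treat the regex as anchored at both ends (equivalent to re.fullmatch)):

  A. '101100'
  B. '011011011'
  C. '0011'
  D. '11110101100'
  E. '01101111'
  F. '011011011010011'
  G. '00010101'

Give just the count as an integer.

1

A → no match
B → match
C → no match
D → no match
E → no match
F → no match
G → no match
Total matched: 1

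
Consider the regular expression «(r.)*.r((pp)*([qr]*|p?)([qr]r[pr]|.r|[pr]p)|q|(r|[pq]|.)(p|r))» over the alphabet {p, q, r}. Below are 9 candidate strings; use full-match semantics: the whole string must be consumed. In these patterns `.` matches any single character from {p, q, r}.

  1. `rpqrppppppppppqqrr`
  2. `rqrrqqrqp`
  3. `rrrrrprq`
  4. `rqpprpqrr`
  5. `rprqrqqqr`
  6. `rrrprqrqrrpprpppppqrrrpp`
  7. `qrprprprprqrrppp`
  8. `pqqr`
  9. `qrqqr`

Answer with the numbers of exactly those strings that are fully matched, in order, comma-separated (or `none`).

1, 9

1 → match
2 → no match
3 → no match
4 → no match
5 → no match
6 → no match
7 → no match
8 → no match
9 → match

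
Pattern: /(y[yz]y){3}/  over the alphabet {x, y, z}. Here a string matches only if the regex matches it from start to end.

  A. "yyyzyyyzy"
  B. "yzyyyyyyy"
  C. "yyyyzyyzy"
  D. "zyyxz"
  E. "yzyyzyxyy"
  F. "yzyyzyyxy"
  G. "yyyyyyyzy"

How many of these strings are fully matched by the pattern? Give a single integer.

3

A → no match
B → match
C → match
D → no match — must start with "y"
E → no match
F → no match
G → match
Total matched: 3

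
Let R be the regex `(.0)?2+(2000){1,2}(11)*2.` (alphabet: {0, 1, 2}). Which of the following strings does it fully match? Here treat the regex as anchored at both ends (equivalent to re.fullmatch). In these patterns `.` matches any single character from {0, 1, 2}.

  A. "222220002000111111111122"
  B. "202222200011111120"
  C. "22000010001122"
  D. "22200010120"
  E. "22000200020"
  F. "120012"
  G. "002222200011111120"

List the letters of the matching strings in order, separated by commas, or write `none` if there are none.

A → match
B → match
C → no match
D → no match
E → match
F → no match
G → match

A, B, E, G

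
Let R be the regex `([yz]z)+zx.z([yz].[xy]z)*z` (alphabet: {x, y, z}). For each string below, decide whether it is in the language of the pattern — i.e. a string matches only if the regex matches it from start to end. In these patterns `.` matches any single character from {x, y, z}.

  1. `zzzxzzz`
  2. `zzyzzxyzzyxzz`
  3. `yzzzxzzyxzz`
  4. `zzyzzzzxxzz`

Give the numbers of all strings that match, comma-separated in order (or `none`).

1. `zzzxzzz` → match
2 → match
3. `yzzzxzzyxzz` → no match
4. `zzyzzzzxxzz` → match

1, 2, 4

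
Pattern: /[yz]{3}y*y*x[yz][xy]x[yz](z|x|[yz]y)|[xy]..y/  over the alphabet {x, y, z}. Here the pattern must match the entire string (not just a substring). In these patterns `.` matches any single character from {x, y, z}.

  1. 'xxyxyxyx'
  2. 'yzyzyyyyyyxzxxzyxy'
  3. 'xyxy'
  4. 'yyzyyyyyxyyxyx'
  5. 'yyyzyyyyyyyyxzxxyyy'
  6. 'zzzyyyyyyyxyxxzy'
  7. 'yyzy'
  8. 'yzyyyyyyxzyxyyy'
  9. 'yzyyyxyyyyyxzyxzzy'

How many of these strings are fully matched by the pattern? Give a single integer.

1 → no match
2 → no match
3 → match
4 → match
5 → no match
6 → no match
7 → match
8 → match
9 → no match
Total matched: 4

4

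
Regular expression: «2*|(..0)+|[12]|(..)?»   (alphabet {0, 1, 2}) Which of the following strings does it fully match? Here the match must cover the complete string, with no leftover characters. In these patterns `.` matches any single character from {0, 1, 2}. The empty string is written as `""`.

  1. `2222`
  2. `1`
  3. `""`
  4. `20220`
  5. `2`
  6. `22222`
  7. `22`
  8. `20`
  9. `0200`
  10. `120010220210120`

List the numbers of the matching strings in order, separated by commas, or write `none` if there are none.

1 → match
2 → match
3 → match
4 → no match
5 → match
6 → match
7 → match
8 → match
9 → no match
10 → match

1, 2, 3, 5, 6, 7, 8, 10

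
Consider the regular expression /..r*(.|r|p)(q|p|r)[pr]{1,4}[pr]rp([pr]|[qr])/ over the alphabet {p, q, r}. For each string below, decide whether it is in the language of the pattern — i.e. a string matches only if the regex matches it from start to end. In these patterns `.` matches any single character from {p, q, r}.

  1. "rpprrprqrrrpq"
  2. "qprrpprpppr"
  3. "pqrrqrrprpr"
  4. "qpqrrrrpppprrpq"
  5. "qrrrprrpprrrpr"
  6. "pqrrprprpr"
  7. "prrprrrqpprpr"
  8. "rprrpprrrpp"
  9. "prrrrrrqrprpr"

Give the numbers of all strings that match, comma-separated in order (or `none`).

3, 5, 6, 8, 9

1 → no match
2. "qprrpprpppr" → no match
3. "pqrrqrrprpr" → match
4 → no match
5 → match
6. "pqrrprprpr" → match
7 → no match
8. "rprrpprrrpp" → match
9 → match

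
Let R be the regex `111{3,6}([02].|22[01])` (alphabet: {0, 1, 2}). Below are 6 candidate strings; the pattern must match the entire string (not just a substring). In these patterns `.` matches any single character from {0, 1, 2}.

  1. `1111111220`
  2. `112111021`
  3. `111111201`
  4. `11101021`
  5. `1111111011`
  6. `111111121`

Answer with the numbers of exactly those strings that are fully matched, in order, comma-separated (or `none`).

1, 6

1 → match
2 → no match — must start with `111`
3 → no match
4 → no match
5 → no match
6 → match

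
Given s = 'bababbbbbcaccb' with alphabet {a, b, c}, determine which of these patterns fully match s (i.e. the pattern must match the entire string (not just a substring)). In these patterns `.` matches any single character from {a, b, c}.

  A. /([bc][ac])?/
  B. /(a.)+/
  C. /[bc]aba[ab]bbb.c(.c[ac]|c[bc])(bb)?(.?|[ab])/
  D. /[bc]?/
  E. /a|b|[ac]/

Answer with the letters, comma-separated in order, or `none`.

C

A → no match
B → no match — must start with 'a'
C → match
D → no match
E → no match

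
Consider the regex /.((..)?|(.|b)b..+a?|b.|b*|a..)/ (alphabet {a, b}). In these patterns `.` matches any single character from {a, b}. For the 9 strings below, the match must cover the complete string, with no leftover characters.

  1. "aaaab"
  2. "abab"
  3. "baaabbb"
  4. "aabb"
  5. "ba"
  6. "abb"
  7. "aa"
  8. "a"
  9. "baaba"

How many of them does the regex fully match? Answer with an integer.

3

1 → no match
2 → no match
3 → no match
4 → match
5 → no match
6 → match
7 → no match
8 → match
9 → no match
Total matched: 3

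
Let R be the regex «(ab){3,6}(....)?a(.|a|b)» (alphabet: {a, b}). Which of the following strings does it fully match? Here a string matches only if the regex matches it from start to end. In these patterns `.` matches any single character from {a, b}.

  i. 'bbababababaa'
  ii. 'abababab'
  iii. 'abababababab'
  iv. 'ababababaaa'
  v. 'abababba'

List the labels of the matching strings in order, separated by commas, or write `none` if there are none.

i → no match — must start with 'ab'
ii → match
iii → match
iv → no match
v → no match

ii, iii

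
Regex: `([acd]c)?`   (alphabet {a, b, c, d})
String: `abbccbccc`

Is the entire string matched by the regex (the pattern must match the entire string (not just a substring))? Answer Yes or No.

No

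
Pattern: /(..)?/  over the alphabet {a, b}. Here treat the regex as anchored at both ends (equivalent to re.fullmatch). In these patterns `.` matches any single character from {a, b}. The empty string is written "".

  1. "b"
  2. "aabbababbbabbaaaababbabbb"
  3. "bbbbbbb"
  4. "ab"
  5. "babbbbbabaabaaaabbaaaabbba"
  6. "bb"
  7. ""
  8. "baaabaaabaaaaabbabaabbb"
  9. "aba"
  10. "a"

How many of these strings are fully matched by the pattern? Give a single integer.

1. "b" → no match
2 → no match
3. "bbbbbbb" → no match
4. "ab" → match
5 → no match
6. "bb" → match
7. "" → match
8 → no match
9. "aba" → no match
10. "a" → no match
Total matched: 3

3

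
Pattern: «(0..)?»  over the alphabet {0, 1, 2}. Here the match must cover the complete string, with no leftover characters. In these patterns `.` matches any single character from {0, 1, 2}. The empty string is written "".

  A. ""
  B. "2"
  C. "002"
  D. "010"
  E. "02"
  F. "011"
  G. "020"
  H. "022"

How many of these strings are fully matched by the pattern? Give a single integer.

A → match
B → no match
C → match
D → match
E → no match
F → match
G → match
H → match
Total matched: 6

6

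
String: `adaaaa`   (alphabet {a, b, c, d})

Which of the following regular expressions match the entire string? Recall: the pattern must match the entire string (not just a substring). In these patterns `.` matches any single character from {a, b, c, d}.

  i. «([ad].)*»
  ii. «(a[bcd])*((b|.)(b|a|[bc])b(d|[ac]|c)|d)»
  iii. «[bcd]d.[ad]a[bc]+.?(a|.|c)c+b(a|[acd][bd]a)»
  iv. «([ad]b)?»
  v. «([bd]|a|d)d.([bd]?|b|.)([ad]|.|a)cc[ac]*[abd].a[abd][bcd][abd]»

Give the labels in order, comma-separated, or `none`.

i

i → match
ii → no match
iii → no match
iv → no match
v → no match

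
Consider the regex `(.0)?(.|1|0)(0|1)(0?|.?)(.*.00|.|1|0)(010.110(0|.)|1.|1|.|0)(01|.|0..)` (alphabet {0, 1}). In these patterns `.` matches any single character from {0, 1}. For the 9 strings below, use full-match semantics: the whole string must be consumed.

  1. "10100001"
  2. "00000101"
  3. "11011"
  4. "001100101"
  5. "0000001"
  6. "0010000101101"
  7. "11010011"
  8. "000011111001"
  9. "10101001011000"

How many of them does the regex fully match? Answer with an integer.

1. "10100001" → match
2. "00000101" → match
3. "11011" → match
4. "001100101" → match
5. "0000001" → match
6 → no match
7. "11010011" → match
8. "000011111001" → no match
9 → no match
Total matched: 6

6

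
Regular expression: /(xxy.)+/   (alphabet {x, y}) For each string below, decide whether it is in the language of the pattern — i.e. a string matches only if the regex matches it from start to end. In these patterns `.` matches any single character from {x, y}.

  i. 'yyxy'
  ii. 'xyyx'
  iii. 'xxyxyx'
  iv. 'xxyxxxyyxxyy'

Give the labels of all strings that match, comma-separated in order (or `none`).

i → no match — must start with 'xxy'
ii → no match — must start with 'xxy'
iii → no match
iv → match

iv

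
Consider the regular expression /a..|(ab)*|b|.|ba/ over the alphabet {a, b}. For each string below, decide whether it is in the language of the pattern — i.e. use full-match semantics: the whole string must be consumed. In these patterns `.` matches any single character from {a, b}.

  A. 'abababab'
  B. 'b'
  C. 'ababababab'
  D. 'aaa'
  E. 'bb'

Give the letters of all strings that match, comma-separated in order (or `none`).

A → match
B → match
C → match
D → match
E → no match

A, B, C, D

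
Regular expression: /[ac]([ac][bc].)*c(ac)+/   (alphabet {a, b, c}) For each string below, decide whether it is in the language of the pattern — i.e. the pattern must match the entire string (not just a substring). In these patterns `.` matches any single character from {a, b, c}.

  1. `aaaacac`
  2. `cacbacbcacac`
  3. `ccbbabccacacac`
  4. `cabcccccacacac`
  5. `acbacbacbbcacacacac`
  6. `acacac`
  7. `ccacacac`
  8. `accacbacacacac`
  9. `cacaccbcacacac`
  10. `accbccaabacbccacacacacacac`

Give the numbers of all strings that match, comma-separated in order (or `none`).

2, 3, 4, 5, 6, 7, 8, 9, 10

1 → no match
2 → match
3 → match
4 → match
5 → match
6 → match
7 → match
8 → match
9 → match
10 → match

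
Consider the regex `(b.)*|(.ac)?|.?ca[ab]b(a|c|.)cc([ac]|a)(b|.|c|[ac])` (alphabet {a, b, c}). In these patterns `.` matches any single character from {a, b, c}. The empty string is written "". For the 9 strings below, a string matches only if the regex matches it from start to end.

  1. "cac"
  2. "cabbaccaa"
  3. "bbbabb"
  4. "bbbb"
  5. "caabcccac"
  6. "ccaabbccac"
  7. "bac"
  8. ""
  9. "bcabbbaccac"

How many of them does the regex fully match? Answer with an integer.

8

1 → match
2 → match
3 → match
4 → match
5 → match
6 → match
7 → match
8 → match
9 → no match
Total matched: 8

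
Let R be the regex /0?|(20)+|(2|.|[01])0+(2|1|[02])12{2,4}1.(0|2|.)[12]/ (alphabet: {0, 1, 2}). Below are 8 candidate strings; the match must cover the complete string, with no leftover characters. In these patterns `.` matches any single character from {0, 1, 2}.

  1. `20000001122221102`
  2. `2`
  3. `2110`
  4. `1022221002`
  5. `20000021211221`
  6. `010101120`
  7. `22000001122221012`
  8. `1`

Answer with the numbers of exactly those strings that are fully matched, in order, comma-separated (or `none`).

1 → match
2. `2` → no match
3. `2110` → no match
4. `1022221002` → no match
5 → no match
6. `010101120` → no match
7 → no match
8. `1` → no match

1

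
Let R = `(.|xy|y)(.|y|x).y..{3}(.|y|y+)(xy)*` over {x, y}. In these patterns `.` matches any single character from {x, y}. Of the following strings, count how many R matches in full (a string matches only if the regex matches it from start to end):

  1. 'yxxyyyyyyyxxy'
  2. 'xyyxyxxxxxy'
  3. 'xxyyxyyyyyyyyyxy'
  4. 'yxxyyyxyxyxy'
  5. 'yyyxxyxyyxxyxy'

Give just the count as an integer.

1

1 → no match
2. 'xyyxyxxxxxy' → no match
3 → match
4. 'yxxyyyxyxyxy' → no match
5 → no match
Total matched: 1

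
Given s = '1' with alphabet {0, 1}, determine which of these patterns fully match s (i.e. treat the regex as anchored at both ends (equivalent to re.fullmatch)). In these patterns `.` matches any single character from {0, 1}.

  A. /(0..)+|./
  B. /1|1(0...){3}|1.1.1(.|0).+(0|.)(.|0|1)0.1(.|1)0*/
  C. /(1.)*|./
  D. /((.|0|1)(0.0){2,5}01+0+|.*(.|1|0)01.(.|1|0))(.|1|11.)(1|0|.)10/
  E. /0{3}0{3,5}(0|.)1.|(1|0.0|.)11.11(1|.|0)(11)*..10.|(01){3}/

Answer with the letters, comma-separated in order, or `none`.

A, B, C

A → match
B → match
C → match
D → no match — must end with '10'
E → no match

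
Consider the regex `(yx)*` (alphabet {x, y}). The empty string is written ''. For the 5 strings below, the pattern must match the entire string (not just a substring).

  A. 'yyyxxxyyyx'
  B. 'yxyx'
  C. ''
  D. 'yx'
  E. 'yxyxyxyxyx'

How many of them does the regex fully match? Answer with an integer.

4

A. 'yyyxxxyyyx' → no match
B. 'yxyx' → match
C. '' → match
D. 'yx' → match
E. 'yxyxyxyxyx' → match
Total matched: 4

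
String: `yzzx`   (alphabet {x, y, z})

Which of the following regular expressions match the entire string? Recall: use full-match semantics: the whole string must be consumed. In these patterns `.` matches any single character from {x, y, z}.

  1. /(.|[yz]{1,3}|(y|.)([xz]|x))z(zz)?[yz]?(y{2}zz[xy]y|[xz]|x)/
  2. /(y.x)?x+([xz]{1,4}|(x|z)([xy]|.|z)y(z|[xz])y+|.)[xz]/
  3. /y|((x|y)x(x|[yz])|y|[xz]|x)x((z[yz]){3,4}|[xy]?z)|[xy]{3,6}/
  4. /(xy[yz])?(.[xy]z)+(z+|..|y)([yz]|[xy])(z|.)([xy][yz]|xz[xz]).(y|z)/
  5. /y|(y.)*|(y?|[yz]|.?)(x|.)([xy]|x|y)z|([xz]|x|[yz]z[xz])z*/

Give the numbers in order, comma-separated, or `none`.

1

1 → match
2 → no match
3 → no match
4 → no match
5 → no match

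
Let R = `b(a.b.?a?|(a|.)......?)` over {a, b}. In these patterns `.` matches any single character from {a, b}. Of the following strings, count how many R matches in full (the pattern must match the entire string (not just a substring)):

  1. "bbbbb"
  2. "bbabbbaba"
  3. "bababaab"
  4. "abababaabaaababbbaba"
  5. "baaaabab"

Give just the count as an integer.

1 → no match
2 → no match
3 → match
4 → no match — must start with "b"
5 → match
Total matched: 2

2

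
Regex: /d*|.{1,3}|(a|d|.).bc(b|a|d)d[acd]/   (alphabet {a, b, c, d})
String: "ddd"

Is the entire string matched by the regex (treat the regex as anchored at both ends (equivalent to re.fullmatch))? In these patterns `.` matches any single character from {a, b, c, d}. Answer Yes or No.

Yes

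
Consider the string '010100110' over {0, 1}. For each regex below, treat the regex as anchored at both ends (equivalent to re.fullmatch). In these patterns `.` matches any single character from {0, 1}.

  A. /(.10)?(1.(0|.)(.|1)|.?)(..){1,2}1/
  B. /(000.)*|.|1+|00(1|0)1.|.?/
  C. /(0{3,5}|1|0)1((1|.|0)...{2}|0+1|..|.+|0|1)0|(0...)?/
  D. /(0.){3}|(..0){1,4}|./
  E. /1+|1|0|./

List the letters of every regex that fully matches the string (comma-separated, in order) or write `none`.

C, D

A → no match — must end with '1'
B → no match
C → match
D → match
E → no match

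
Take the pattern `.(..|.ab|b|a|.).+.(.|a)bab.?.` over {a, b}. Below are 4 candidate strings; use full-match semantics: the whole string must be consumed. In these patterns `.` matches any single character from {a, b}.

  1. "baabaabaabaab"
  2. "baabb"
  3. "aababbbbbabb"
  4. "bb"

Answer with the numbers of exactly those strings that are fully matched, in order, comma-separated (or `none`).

3

1 → no match
2 → no match
3 → match
4 → no match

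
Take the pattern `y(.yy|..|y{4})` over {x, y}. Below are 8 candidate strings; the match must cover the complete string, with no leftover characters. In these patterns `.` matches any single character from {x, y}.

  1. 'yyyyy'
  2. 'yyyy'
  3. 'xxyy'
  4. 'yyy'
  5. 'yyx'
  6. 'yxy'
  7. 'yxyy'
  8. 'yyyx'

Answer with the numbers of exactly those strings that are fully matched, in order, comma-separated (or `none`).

1 → match
2 → match
3 → no match — must start with 'y'
4 → match
5 → match
6 → match
7 → match
8 → no match

1, 2, 4, 5, 6, 7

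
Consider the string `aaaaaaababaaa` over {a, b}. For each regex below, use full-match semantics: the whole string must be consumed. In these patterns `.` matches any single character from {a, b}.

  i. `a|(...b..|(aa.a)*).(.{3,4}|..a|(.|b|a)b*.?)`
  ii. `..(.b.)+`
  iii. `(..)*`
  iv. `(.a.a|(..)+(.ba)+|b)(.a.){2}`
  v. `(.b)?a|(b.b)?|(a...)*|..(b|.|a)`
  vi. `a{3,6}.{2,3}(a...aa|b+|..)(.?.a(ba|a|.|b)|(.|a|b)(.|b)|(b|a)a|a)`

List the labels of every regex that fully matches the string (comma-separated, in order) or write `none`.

i → no match
ii → no match
iii → no match
iv → no match
v → no match
vi → match

vi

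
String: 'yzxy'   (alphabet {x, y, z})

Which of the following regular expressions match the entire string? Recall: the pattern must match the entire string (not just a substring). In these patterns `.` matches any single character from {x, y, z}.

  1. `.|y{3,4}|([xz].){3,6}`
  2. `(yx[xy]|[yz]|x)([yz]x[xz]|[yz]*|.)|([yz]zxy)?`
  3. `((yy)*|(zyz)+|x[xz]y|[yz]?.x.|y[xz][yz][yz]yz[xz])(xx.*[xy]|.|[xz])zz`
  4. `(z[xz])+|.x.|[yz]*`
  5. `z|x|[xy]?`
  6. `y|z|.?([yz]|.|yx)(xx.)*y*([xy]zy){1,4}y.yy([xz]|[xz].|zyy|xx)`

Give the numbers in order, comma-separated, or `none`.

1 → no match
2 → match
3 → no match — must end with 'zz'
4 → no match
5 → no match
6 → no match

2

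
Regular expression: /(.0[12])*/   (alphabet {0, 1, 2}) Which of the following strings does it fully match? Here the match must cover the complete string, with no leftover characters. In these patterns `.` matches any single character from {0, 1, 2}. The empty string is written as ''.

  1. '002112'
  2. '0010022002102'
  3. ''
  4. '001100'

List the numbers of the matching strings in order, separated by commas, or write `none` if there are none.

3

1. '002112' → no match
2 → no match
3. '' → match
4. '001100' → no match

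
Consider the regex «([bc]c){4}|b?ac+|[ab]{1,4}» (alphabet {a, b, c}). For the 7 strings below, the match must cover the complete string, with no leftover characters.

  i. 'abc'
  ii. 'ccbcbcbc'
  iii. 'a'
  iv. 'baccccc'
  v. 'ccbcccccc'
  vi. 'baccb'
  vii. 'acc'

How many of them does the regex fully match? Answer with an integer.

i → no match
ii → match
iii → match
iv → match
v → no match
vi → no match
vii → match
Total matched: 4

4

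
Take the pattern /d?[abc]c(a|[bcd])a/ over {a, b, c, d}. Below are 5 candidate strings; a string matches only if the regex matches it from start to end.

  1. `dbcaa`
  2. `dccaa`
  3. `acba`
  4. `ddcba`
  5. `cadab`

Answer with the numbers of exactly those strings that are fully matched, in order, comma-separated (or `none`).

1, 2, 3

1 → match
2 → match
3 → match
4 → no match
5 → no match — must end with `a`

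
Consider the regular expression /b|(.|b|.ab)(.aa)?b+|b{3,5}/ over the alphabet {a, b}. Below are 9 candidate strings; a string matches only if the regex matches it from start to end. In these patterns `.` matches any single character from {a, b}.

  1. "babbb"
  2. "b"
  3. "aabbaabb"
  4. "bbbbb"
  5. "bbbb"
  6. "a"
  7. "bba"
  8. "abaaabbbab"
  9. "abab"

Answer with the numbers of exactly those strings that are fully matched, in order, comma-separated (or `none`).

1. "babbb" → match
2. "b" → match
3. "aabbaabb" → match
4. "bbbbb" → match
5. "bbbb" → match
6. "a" → no match — must end with "b"
7. "bba" → no match — must end with "b"
8. "abaaabbbab" → no match
9. "abab" → no match

1, 2, 3, 4, 5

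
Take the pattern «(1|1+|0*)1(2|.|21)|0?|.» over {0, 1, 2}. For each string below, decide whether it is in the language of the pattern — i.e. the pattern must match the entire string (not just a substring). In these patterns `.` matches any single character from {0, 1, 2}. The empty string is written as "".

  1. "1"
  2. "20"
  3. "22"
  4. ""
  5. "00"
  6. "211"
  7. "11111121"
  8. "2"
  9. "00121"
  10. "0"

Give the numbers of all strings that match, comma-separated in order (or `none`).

1, 4, 7, 8, 9, 10

1. "1" → match
2. "20" → no match
3. "22" → no match
4. "" → match
5. "00" → no match
6. "211" → no match
7. "11111121" → match
8. "2" → match
9. "00121" → match
10. "0" → match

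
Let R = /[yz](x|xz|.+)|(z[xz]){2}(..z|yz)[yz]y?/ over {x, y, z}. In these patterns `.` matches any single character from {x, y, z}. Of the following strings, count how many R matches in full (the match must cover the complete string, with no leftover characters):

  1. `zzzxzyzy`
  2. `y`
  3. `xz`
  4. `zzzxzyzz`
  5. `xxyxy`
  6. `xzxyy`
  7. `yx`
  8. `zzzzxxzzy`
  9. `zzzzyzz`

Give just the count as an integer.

1 → match
2 → no match
3 → no match
4 → match
5 → no match
6 → no match
7 → match
8 → match
9 → match
Total matched: 5

5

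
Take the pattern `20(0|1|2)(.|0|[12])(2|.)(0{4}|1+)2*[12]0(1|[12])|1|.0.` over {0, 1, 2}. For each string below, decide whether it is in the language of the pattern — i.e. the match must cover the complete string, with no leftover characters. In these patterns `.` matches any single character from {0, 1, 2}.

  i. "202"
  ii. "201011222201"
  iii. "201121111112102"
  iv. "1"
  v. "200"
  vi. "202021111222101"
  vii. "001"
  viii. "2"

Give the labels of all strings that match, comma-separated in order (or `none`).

i → match
ii → match
iii → match
iv → match
v → match
vi → match
vii → match
viii → no match

i, ii, iii, iv, v, vi, vii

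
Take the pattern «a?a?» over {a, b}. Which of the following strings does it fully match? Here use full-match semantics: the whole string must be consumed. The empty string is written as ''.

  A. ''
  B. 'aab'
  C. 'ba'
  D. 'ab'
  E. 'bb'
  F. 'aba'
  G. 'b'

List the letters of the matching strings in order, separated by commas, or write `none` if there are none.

A

A. '' → match
B. 'aab' → no match
C. 'ba' → no match
D. 'ab' → no match
E. 'bb' → no match
F. 'aba' → no match
G. 'b' → no match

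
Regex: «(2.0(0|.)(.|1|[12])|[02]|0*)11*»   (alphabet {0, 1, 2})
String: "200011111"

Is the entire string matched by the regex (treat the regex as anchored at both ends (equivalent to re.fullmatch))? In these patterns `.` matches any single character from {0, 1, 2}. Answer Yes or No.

Yes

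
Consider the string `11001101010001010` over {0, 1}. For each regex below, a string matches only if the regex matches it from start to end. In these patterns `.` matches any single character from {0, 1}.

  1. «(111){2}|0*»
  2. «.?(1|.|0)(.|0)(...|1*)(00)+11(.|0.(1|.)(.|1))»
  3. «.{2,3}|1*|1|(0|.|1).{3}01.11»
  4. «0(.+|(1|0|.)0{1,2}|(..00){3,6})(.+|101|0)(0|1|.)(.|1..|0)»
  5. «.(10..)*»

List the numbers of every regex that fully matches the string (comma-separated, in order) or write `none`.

1 → no match
2 → no match
3 → no match
4 → no match — must start with `0`
5 → match

5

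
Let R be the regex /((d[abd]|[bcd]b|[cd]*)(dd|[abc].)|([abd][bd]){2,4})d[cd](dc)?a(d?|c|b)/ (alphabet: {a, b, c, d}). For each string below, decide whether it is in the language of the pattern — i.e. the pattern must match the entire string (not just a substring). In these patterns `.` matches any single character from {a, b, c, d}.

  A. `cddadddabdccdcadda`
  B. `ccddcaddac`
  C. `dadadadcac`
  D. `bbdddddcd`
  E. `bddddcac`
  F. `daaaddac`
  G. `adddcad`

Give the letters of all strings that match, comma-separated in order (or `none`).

A → no match
B → match
C → no match
D → no match
E → match
F → match
G → no match

B, E, F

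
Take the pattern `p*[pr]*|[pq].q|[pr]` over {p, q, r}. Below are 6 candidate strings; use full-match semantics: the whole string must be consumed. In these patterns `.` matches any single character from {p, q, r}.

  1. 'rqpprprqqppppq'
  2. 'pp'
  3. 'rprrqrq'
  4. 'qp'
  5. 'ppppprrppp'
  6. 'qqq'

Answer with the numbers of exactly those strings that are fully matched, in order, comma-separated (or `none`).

2, 5, 6

1 → no match
2. 'pp' → match
3. 'rprrqrq' → no match
4. 'qp' → no match
5. 'ppppprrppp' → match
6. 'qqq' → match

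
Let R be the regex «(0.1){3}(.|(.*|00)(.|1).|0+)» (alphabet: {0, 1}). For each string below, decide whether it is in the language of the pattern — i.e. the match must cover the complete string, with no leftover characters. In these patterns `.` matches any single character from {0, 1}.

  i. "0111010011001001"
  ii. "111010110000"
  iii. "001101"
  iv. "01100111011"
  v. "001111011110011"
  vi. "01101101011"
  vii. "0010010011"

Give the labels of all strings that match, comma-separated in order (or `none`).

vii

i → no match
ii. "111010110000" → no match — must start with "0"
iii. "001101" → no match
iv. "01100111011" → no match
v → no match
vi. "01101101011" → no match
vii. "0010010011" → match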